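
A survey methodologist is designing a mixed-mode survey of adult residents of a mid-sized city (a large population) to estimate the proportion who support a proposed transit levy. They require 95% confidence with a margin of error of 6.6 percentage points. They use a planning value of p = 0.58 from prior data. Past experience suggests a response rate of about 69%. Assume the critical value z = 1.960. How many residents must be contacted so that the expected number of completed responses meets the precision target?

Completed interviews needed: n₀ = 1.960² × 0.2436 / 0.066² ≈ 214.83 → 215.
At a 69% response rate, contacts needed = 215 / 0.69 ≈ 311.59 → 312.

312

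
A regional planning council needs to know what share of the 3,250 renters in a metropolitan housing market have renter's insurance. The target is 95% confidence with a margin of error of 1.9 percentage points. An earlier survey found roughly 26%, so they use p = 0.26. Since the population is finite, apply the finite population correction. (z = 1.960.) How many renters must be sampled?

Unadjusted: n₀ = 1.960² × 0.26 × 0.74 / 0.019² ≈ 2047.43, so n₀ = 2048.
Finite population correction with N = 3,250: n = n₀ / (1 + (n₀−1)/N) = 2048 / (1 + 2047/3250) = 2048 / 1.6298 ≈ 1256.56.
Rounding up, n = 1257.

1257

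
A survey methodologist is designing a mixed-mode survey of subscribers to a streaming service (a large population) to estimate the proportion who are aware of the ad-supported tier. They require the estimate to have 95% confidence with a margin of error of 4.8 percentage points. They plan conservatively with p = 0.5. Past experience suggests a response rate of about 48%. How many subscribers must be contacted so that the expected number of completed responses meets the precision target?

For 95% confidence, z = 1.960.
Completed interviews needed: n₀ = 1.960² × 0.2500 / 0.048² ≈ 416.84 → 417.
At a 48% response rate, contacts needed = 417 / 0.48 ≈ 868.75 → 869.

869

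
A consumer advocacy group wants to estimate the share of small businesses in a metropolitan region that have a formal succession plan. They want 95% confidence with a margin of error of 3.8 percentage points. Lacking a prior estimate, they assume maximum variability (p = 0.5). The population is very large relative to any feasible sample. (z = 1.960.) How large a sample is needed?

666

With p = 0.5, p(1−p) = 0.25.
n = z²·p(1−p)/E² = 1.960² × 0.2500 / 0.038² = 3.8416 × 0.2500 / 0.001444 ≈ 665.10.
Rounding up gives n = 666.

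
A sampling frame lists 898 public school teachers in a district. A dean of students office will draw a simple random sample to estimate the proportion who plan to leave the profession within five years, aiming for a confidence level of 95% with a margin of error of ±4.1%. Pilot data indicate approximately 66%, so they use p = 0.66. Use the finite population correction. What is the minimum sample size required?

For 95% confidence, z = 1.960.
Unadjusted: n₀ = 1.960² × 0.66 × 0.34 / 0.041² ≈ 512.82, so n₀ = 513.
Finite population correction with N = 898: n = n₀ / (1 + (n₀−1)/N) = 513 / (1 + 512/898) = 513 / 1.5702 ≈ 326.72.
Rounding up, n = 327.

327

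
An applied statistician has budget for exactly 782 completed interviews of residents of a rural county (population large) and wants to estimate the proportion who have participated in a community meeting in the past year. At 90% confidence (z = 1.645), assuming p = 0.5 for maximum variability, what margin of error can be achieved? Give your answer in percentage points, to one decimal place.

SE(p̂) = √[p(1−p)/n] = √[0.2500/782] = 0.01788.
E = z × SE = 1.645 × 0.01788 = 0.02941, or 2.9 percentage points.

2.9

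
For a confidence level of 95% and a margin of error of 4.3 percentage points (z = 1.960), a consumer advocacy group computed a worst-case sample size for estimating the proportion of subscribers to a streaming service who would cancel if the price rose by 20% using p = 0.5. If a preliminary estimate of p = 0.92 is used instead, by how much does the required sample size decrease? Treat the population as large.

Conservative (p = 0.5): n = 1.960² × 0.25 / 0.043² ≈ 519.42 → 520.
Using p = 0.92: p(1−p) = 0.0736, so n = 1.960² × 0.0736 / 0.043² ≈ 152.92 → 153.
Reduction: 520 − 153 = 367.

367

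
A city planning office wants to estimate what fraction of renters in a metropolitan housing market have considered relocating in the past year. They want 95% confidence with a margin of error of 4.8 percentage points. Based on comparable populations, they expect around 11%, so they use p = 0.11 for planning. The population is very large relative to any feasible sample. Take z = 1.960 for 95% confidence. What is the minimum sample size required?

With p = 0.11, p(1−p) = 0.0979.
n = z²·p(1−p)/E² = 1.960² × 0.0979 / 0.048² = 3.8416 × 0.0979 / 0.002304 ≈ 163.23.
Rounding up gives n = 164.

164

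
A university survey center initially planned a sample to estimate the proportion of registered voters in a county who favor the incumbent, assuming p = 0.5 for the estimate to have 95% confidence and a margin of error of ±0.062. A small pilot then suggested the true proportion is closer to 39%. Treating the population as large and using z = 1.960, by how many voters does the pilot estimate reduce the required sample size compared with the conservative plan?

12

Conservative (p = 0.5): n = 1.960² × 0.25 / 0.062² ≈ 249.84 → 250.
Using p = 0.39: p(1−p) = 0.2379, so n = 1.960² × 0.2379 / 0.062² ≈ 237.75 → 238.
Reduction: 250 − 238 = 12.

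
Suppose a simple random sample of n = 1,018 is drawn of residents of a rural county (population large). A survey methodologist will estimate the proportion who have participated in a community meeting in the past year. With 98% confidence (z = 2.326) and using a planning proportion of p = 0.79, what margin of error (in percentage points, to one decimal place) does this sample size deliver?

SE(p̂) = √[p(1−p)/n] = √[0.1659/1018] = 0.01277.
E = z × SE = 2.326 × 0.01277 = 0.02969, or 3.0 percentage points.

3.0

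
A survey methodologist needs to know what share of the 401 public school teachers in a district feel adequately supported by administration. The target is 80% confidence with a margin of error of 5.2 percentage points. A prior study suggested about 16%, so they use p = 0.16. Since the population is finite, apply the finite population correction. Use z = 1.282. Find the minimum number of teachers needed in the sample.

Unadjusted: n₀ = 1.282² × 0.16 × 0.84 / 0.052² ≈ 81.69, so n₀ = 82.
Finite population correction with N = 401: n = n₀ / (1 + (n₀−1)/N) = 82 / (1 + 81/401) = 82 / 1.2020 ≈ 68.22.
Rounding up, n = 69.

69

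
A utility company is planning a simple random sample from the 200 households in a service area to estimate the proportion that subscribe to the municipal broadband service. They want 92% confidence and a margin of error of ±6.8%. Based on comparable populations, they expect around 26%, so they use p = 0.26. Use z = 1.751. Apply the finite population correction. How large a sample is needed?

79

Unadjusted: n₀ = 1.751² × 0.26 × 0.74 / 0.068² ≈ 127.57, so n₀ = 128.
Finite population correction with N = 200: n = n₀ / (1 + (n₀−1)/N) = 128 / (1 + 127/200) = 128 / 1.6350 ≈ 78.29.
Rounding up, n = 79.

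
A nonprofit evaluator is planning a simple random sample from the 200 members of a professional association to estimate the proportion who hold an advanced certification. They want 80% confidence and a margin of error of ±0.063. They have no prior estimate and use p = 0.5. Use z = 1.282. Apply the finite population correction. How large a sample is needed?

Unadjusted: n₀ = 1.282² × 0.50 × 0.50 / 0.063² ≈ 103.52, so n₀ = 104.
Finite population correction with N = 200: n = n₀ / (1 + (n₀−1)/N) = 104 / (1 + 103/200) = 104 / 1.5150 ≈ 68.65.
Rounding up, n = 69.

69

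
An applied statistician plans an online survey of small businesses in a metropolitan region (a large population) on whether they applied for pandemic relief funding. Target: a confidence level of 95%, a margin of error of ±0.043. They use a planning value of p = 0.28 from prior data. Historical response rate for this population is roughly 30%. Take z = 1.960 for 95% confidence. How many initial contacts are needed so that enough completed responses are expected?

Completed interviews needed: n₀ = 1.960² × 0.2016 / 0.043² ≈ 418.86 → 419.
At a 30% response rate, contacts needed = 419 / 0.30 ≈ 1396.67 → 1397.

1397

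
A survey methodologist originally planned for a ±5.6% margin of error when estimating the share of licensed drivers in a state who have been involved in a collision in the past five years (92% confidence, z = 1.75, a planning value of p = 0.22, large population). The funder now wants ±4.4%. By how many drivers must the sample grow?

At ±5.6%: n = 1.75² × 0.1716 / 0.056² ≈ 167.58 → 168.
At ±4.4%: n = 1.75² × 0.1716 / 0.044² ≈ 271.45 → 272.
Additional respondents: 272 − 168 = 104.

104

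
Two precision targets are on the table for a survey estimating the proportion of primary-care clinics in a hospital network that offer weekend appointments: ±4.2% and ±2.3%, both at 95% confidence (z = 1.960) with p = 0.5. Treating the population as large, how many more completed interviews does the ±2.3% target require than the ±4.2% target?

1271

At ±4.2%: n = 1.960² × 0.2500 / 0.042² ≈ 544.44 → 545.
At ±2.3%: n = 1.960² × 0.2500 / 0.023² ≈ 1815.50 → 1816.
Additional respondents: 1816 − 545 = 1271.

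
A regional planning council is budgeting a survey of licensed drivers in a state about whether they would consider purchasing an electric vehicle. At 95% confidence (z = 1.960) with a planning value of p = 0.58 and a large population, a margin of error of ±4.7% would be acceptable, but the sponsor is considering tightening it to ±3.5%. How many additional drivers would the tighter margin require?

340

At ±4.7%: n = 1.960² × 0.2436 / 0.047² ≈ 423.64 → 424.
At ±3.5%: n = 1.960² × 0.2436 / 0.035² ≈ 763.93 → 764.
Additional respondents: 764 − 424 = 340.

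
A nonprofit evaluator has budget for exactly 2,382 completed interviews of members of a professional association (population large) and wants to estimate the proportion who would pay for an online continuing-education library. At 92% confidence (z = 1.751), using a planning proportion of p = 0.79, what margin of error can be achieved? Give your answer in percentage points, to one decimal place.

1.5

SE(p̂) = √[p(1−p)/n] = √[0.1659/2382] = 0.00835.
E = z × SE = 1.751 × 0.00835 = 0.01461, or 1.5 percentage points.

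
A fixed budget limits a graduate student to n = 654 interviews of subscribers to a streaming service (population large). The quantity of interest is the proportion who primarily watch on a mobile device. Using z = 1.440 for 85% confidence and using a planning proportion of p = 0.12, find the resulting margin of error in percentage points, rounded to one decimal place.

1.8

SE(p̂) = √[p(1−p)/n] = √[0.1056/654] = 0.01271.
E = z × SE = 1.440 × 0.01271 = 0.01830, or 1.8 percentage points.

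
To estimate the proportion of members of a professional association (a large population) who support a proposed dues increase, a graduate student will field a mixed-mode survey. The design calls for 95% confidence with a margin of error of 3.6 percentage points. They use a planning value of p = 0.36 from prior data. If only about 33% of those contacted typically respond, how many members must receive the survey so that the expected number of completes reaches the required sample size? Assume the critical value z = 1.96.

2070

Completed interviews needed: n₀ = 1.96² × 0.2304 / 0.036² ≈ 682.95 → 683.
At a 33% response rate, contacts needed = 683 / 0.33 ≈ 2069.70 → 2070.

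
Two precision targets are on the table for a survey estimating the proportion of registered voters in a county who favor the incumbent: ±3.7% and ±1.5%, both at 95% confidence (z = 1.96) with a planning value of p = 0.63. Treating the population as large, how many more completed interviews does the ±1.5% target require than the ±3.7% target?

3325

At ±3.7%: n = 1.96² × 0.2331 / 0.037² ≈ 654.11 → 655.
At ±1.5%: n = 1.96² × 0.2331 / 0.015² ≈ 3979.90 → 3980.
Additional respondents: 3980 − 655 = 3325.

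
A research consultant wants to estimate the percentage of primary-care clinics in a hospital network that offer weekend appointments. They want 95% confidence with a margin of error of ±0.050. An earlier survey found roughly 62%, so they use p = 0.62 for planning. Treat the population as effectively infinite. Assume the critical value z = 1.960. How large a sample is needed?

With p = 0.62, p(1−p) = 0.2356.
n = z²·p(1−p)/E² = 1.960² × 0.2356 / 0.050² = 3.8416 × 0.2356 / 0.002500 ≈ 362.03.
Rounding up gives n = 363.

363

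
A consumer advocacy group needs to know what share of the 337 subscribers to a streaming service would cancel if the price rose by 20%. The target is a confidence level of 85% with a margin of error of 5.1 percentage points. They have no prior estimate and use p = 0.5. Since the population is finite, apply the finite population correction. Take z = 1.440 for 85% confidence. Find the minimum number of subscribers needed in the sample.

126

Unadjusted: n₀ = 1.440² × 0.50 × 0.50 / 0.051² ≈ 199.31, so n₀ = 200.
Finite population correction with N = 337: n = n₀ / (1 + (n₀−1)/N) = 200 / (1 + 199/337) = 200 / 1.5905 ≈ 125.75.
Rounding up, n = 126.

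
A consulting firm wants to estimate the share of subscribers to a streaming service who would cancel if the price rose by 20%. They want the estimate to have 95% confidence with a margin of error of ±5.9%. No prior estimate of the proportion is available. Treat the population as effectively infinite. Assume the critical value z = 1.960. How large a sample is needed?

276

With no prior estimate, use p = 0.5, giving p(1−p) = 0.25.
n = z²·p(1−p)/E² = 1.960² × 0.2500 / 0.059² = 3.8416 × 0.2500 / 0.003481 ≈ 275.90.
Rounding up gives n = 276.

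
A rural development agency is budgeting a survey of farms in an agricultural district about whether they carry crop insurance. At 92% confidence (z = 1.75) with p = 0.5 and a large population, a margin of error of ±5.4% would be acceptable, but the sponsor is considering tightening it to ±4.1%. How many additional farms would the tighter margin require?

193

At ±5.4%: n = 1.75² × 0.2500 / 0.054² ≈ 262.56 → 263.
At ±4.1%: n = 1.75² × 0.2500 / 0.041² ≈ 455.46 → 456.
Additional respondents: 456 − 263 = 193.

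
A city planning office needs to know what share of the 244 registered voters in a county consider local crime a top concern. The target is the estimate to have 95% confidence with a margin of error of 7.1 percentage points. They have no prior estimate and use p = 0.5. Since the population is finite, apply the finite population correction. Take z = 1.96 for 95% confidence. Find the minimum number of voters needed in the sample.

Unadjusted: n₀ = 1.96² × 0.50 × 0.50 / 0.071² ≈ 190.52, so n₀ = 191.
Finite population correction with N = 244: n = n₀ / (1 + (n₀−1)/N) = 191 / (1 + 190/244) = 191 / 1.7787 ≈ 107.38.
Rounding up, n = 108.

108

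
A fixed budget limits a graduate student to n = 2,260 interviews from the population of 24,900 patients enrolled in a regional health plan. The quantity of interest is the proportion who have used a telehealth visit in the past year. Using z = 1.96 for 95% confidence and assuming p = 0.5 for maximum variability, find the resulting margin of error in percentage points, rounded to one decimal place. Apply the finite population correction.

Finite-population factor: (N−n)/(N−1) = (24900−2260)/(24900−1) = 0.9093.
SE(p̂) = √[p(1−p)/n · (N−n)/(N−1)] = √[0.2500/2260 × 0.9093] = 0.01003.
E = z × SE = 1.96 × 0.01003 = 0.01966 ≈ 2.0 percentage points.

2.0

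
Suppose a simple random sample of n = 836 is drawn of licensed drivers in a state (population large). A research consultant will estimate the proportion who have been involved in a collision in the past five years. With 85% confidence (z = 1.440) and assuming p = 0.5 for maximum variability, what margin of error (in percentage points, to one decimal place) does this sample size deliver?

SE(p̂) = √[p(1−p)/n] = √[0.2500/836] = 0.01729.
E = z × SE = 1.440 × 0.01729 = 0.02490, or 2.5 percentage points.

2.5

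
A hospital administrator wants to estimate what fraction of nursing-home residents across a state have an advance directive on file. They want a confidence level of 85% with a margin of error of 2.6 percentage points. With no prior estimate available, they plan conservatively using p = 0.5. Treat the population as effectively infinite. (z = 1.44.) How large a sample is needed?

767

With p = 0.5, p(1−p) = 0.25.
n = z²·p(1−p)/E² = 1.44² × 0.2500 / 0.026² = 2.0736 × 0.2500 / 0.000676 ≈ 766.86.
Rounding up gives n = 767.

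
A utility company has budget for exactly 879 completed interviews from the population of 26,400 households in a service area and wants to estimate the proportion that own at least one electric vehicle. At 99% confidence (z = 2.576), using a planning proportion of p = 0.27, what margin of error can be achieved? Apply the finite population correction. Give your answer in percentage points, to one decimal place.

Finite-population factor: (N−n)/(N−1) = (26400−879)/(26400−1) = 0.9667.
SE(p̂) = √[p(1−p)/n · (N−n)/(N−1)] = √[0.1971/879 × 0.9667] = 0.01472.
E = z × SE = 2.576 × 0.01472 = 0.03793 ≈ 3.8 percentage points.

3.8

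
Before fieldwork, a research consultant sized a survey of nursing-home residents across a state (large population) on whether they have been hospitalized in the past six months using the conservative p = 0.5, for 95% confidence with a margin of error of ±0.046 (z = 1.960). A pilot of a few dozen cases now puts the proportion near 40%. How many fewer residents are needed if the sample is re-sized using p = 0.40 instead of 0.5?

Conservative (p = 0.5): n = 1.960² × 0.25 / 0.046² ≈ 453.88 → 454.
Using p = 0.40: p(1−p) = 0.2400, so n = 1.960² × 0.2400 / 0.046² ≈ 435.72 → 436.
Reduction: 454 − 436 = 18.

18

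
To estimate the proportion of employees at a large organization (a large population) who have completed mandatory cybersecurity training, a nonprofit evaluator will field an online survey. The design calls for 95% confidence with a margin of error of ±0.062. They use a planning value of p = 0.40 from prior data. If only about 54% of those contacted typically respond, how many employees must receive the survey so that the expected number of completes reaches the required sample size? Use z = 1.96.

445

Completed interviews needed: n₀ = 1.96² × 0.2400 / 0.062² ≈ 239.85 → 240.
At a 54% response rate, contacts needed = 240 / 0.54 ≈ 444.44 → 445.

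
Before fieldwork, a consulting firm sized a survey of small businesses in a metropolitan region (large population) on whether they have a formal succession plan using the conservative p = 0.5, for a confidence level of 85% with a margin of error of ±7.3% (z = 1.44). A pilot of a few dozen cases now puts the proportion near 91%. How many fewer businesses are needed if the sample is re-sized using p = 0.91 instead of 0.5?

66

Conservative (p = 0.5): n = 1.44² × 0.25 / 0.073² ≈ 97.28 → 98.
Using p = 0.91: p(1−p) = 0.0819, so n = 1.44² × 0.0819 / 0.073² ≈ 31.87 → 32.
Reduction: 98 − 32 = 66.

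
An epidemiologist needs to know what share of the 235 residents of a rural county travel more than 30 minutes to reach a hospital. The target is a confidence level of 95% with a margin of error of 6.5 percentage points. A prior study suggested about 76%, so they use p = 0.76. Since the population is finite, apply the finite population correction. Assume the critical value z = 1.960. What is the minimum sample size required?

Unadjusted: n₀ = 1.960² × 0.76 × 0.24 / 0.065² ≈ 165.85, so n₀ = 166.
Finite population correction with N = 235: n = n₀ / (1 + (n₀−1)/N) = 166 / (1 + 165/235) = 166 / 1.7021 ≈ 97.53.
Rounding up, n = 98.

98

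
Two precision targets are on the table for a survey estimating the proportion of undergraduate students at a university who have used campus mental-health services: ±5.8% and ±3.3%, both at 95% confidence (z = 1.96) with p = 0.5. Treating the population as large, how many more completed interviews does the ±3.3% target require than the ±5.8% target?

596

At ±5.8%: n = 1.96² × 0.2500 / 0.058² ≈ 285.49 → 286.
At ±3.3%: n = 1.96² × 0.2500 / 0.033² ≈ 881.91 → 882.
Additional respondents: 882 − 286 = 596.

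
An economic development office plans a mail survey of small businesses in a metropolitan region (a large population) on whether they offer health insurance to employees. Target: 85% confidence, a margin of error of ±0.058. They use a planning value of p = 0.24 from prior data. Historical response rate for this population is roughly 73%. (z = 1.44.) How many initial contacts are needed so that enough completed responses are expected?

155

Completed interviews needed: n₀ = 1.44² × 0.1824 / 0.058² ≈ 112.43 → 113.
At a 73% response rate, contacts needed = 113 / 0.73 ≈ 154.79 → 155.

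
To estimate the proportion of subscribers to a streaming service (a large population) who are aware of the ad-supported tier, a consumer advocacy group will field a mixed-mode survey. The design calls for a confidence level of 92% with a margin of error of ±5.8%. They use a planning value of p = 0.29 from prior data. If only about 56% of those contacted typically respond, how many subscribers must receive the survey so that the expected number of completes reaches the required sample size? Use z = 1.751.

336

Completed interviews needed: n₀ = 1.751² × 0.2059 / 0.058² ≈ 187.66 → 188.
At a 56% response rate, contacts needed = 188 / 0.56 ≈ 335.71 → 336.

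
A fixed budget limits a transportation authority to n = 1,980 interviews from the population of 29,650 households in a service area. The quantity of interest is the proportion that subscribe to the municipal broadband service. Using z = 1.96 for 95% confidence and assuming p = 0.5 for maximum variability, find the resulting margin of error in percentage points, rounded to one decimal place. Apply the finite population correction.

Finite-population factor: (N−n)/(N−1) = (29650−1980)/(29650−1) = 0.9333.
SE(p̂) = √[p(1−p)/n · (N−n)/(N−1)] = √[0.2500/1980 × 0.9333] = 0.01086.
E = z × SE = 1.96 × 0.01086 = 0.02128 ≈ 2.1 percentage points.

2.1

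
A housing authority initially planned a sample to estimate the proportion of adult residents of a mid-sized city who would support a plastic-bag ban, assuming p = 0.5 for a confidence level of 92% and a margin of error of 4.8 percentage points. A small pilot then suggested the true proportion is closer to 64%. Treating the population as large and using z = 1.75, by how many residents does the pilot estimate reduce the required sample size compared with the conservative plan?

Conservative (p = 0.5): n = 1.75² × 0.25 / 0.048² ≈ 332.30 → 333.
Using p = 0.64: p(1−p) = 0.2304, so n = 1.75² × 0.2304 / 0.048² ≈ 306.25 → 307.
Reduction: 333 − 307 = 26.

26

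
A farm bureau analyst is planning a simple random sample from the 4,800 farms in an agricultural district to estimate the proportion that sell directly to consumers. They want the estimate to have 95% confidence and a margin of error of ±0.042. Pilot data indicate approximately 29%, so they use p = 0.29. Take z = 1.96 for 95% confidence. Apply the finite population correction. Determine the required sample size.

411

Unadjusted: n₀ = 1.96² × 0.29 × 0.71 / 0.042² ≈ 448.40, so n₀ = 449.
Finite population correction with N = 4,800: n = n₀ / (1 + (n₀−1)/N) = 449 / (1 + 448/4800) = 449 / 1.0933 ≈ 410.67.
Rounding up, n = 411.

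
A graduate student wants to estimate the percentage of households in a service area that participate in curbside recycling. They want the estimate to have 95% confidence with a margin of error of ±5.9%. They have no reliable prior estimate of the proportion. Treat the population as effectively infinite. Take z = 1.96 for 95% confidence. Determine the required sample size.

276

With no prior estimate, use p = 0.5, giving p(1−p) = 0.25.
n = z²·p(1−p)/E² = 1.96² × 0.2500 / 0.059² = 3.8416 × 0.2500 / 0.003481 ≈ 275.90.
Rounding up gives n = 276.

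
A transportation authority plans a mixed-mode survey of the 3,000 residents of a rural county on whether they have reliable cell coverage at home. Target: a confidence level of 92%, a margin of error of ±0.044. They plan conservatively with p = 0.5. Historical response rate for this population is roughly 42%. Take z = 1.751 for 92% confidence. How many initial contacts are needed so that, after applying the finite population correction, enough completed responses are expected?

Completed interviews needed (unadjusted): n₀ = 1.751² × 0.2500 / 0.044² ≈ 395.92 → 396.
FPC for N = 3,000: n = 396 / (1 + 395/3000) = 396 / 1.1317 ≈ 349.93 → 350.
At a 42% response rate, contacts needed = 350 / 0.42 ≈ 833.33 → 834.

834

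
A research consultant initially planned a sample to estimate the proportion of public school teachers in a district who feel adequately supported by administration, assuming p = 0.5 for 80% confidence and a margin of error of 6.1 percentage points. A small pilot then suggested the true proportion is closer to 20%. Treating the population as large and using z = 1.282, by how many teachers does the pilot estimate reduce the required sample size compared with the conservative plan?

40

Conservative (p = 0.5): n = 1.282² × 0.25 / 0.061² ≈ 110.42 → 111.
Using p = 0.20: p(1−p) = 0.1600, so n = 1.282² × 0.1600 / 0.061² ≈ 70.67 → 71.
Reduction: 111 − 71 = 40.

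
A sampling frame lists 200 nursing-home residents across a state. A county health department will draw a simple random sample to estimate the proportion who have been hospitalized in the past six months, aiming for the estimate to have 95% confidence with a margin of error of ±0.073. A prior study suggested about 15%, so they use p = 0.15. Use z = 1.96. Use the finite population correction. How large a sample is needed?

64

Unadjusted: n₀ = 1.96² × 0.15 × 0.85 / 0.073² ≈ 91.91, so n₀ = 92.
Finite population correction with N = 200: n = n₀ / (1 + (n₀−1)/N) = 92 / (1 + 91/200) = 92 / 1.4550 ≈ 63.23.
Rounding up, n = 64.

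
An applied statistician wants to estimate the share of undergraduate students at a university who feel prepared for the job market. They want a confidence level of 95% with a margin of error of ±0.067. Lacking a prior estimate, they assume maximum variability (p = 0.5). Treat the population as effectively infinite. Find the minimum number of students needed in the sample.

For 95% confidence, z = 1.960.
With p = 0.5, p(1−p) = 0.25.
n = z²·p(1−p)/E² = 1.960² × 0.2500 / 0.067² = 3.8416 × 0.2500 / 0.004489 ≈ 213.95.
Rounding up gives n = 214.

214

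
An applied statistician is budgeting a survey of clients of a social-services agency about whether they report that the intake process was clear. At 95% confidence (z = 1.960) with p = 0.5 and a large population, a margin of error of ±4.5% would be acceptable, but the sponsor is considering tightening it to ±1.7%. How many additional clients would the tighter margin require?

At ±4.5%: n = 1.960² × 0.2500 / 0.045² ≈ 474.27 → 475.
At ±1.7%: n = 1.960² × 0.2500 / 0.017² ≈ 3323.18 → 3324.
Additional respondents: 3324 − 475 = 2849.

2849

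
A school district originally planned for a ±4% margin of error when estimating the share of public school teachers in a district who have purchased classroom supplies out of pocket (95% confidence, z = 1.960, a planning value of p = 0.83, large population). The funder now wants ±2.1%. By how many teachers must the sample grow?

At ±4%: n = 1.960² × 0.1411 / 0.040² ≈ 338.78 → 339.
At ±2.1%: n = 1.960² × 0.1411 / 0.021² ≈ 1229.14 → 1230.
Additional respondents: 1230 − 339 = 891.

891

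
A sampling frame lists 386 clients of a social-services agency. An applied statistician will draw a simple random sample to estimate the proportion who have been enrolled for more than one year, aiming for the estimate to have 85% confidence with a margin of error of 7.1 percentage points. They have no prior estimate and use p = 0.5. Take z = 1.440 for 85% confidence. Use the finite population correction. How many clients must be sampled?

82

Unadjusted: n₀ = 1.440² × 0.50 × 0.50 / 0.071² ≈ 102.84, so n₀ = 103.
Finite population correction with N = 386: n = n₀ / (1 + (n₀−1)/N) = 103 / (1 + 102/386) = 103 / 1.2642 ≈ 81.47.
Rounding up, n = 82.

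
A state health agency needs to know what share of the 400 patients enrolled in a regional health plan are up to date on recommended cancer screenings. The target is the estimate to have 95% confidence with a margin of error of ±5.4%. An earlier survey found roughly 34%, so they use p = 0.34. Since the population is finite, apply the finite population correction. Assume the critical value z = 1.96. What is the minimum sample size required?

Unadjusted: n₀ = 1.96² × 0.34 × 0.66 / 0.054² ≈ 295.63, so n₀ = 296.
Finite population correction with N = 400: n = n₀ / (1 + (n₀−1)/N) = 296 / (1 + 295/400) = 296 / 1.7375 ≈ 170.36.
Rounding up, n = 171.

171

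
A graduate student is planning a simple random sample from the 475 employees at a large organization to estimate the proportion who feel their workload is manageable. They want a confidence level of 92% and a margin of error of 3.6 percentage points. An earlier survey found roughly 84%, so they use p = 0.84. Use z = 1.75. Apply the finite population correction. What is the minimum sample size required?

191

Unadjusted: n₀ = 1.75² × 0.84 × 0.16 / 0.036² ≈ 317.59, so n₀ = 318.
Finite population correction with N = 475: n = n₀ / (1 + (n₀−1)/N) = 318 / (1 + 317/475) = 318 / 1.6674 ≈ 190.72.
Rounding up, n = 191.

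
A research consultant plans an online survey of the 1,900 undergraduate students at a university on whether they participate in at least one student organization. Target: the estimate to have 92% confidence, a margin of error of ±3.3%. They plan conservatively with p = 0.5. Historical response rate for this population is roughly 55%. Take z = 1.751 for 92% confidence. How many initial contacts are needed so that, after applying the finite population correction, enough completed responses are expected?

935

Completed interviews needed (unadjusted): n₀ = 1.751² × 0.2500 / 0.033² ≈ 703.86 → 704.
FPC for N = 1,900: n = 704 / (1 + 703/1900) = 704 / 1.3700 ≈ 513.87 → 514.
At a 55% response rate, contacts needed = 514 / 0.55 ≈ 934.55 → 935.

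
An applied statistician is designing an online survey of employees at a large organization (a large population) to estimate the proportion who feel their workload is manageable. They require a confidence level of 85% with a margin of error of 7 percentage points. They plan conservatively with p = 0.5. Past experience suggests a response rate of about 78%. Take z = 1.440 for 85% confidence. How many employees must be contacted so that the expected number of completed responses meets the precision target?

136

Completed interviews needed: n₀ = 1.440² × 0.2500 / 0.070² ≈ 105.80 → 106.
At a 78% response rate, contacts needed = 106 / 0.78 ≈ 135.90 → 136.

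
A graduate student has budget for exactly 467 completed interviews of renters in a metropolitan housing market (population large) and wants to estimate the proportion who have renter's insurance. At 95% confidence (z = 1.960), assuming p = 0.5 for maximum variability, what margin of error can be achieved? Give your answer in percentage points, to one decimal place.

SE(p̂) = √[p(1−p)/n] = √[0.2500/467] = 0.02314.
E = z × SE = 1.960 × 0.02314 = 0.04535, or 4.5 percentage points.

4.5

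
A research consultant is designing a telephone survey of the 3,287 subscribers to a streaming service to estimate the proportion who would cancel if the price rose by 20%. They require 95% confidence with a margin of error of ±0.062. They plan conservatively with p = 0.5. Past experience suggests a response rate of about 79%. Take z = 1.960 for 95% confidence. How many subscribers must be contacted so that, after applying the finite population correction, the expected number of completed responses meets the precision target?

Completed interviews needed (unadjusted): n₀ = 1.960² × 0.2500 / 0.062² ≈ 249.84 → 250.
FPC for N = 3,287: n = 250 / (1 + 249/3287) = 250 / 1.0758 ≈ 232.40 → 233.
At a 79% response rate, contacts needed = 233 / 0.79 ≈ 294.94 → 295.

295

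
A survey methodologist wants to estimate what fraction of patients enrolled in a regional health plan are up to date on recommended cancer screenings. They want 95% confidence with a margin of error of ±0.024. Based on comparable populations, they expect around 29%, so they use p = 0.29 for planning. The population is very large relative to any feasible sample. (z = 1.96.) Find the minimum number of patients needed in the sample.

With p = 0.29, p(1−p) = 0.2059.
n = z²·p(1−p)/E² = 1.96² × 0.2059 / 0.024² = 3.8416 × 0.2059 / 0.000576 ≈ 1373.24.
Rounding up gives n = 1374.

1374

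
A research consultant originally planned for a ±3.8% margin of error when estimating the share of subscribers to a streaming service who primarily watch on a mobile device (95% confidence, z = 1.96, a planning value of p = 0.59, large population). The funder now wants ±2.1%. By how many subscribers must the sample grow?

1464

At ±3.8%: n = 1.96² × 0.2419 / 0.038² ≈ 643.55 → 644.
At ±2.1%: n = 1.96² × 0.2419 / 0.021² ≈ 2107.22 → 2108.
Additional respondents: 2108 − 644 = 1464.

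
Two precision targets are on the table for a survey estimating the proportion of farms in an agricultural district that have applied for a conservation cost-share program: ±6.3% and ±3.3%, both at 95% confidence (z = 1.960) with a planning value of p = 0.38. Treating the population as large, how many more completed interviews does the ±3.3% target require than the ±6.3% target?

603

At ±6.3%: n = 1.960² × 0.2356 / 0.063² ≈ 228.04 → 229.
At ±3.3%: n = 1.960² × 0.2356 / 0.033² ≈ 831.11 → 832.
Additional respondents: 832 − 229 = 603.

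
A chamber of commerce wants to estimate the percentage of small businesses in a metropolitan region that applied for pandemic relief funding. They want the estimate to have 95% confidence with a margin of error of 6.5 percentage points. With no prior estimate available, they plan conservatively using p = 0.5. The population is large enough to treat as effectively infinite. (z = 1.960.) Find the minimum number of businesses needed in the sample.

228

With p = 0.5, p(1−p) = 0.25.
n = z²·p(1−p)/E² = 1.960² × 0.2500 / 0.065² = 3.8416 × 0.2500 / 0.004225 ≈ 227.31.
Rounding up gives n = 228.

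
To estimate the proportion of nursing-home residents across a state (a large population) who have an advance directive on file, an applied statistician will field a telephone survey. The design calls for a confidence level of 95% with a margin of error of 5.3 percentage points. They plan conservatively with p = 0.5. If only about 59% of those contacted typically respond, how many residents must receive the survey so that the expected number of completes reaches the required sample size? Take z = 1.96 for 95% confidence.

580

Completed interviews needed: n₀ = 1.96² × 0.2500 / 0.053² ≈ 341.90 → 342.
At a 59% response rate, contacts needed = 342 / 0.59 ≈ 579.66 → 580.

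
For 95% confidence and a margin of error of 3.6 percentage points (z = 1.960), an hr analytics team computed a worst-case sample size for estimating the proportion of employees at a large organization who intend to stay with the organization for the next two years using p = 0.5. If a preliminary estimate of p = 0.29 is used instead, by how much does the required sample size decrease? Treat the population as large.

Conservative (p = 0.5): n = 1.960² × 0.25 / 0.036² ≈ 741.05 → 742.
Using p = 0.29: p(1−p) = 0.2059, so n = 1.960² × 0.2059 / 0.036² ≈ 610.33 → 611.
Reduction: 742 − 611 = 131.

131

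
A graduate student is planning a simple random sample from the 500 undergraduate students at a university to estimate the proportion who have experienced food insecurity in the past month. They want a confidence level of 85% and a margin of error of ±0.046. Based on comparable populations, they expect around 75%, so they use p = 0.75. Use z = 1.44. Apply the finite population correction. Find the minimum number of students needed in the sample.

Unadjusted: n₀ = 1.44² × 0.75 × 0.25 / 0.046² ≈ 183.74, so n₀ = 184.
Finite population correction with N = 500: n = n₀ / (1 + (n₀−1)/N) = 184 / (1 + 183/500) = 184 / 1.3660 ≈ 134.70.
Rounding up, n = 135.

135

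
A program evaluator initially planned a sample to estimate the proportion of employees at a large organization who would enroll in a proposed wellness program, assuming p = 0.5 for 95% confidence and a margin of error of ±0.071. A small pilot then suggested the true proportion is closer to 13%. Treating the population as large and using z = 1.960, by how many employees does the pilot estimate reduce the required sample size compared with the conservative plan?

Conservative (p = 0.5): n = 1.960² × 0.25 / 0.071² ≈ 190.52 → 191.
Using p = 0.13: p(1−p) = 0.1131, so n = 1.960² × 0.1131 / 0.071² ≈ 86.19 → 87.
Reduction: 191 − 87 = 104.

104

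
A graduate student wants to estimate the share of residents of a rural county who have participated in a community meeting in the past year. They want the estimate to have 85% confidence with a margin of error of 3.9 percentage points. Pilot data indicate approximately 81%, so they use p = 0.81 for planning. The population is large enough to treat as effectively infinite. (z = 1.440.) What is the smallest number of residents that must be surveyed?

210

With p = 0.81, p(1−p) = 0.1539.
n = z²·p(1−p)/E² = 1.440² × 0.1539 / 0.039² = 2.0736 × 0.1539 / 0.001521 ≈ 209.81.
Rounding up gives n = 210.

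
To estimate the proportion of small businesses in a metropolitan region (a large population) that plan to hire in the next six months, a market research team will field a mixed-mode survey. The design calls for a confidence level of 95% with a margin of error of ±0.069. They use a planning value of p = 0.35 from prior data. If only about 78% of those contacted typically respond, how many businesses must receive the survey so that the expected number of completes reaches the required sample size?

For 95% confidence, z = 1.960.
Completed interviews needed: n₀ = 1.960² × 0.2275 / 0.069² ≈ 183.57 → 184.
At a 78% response rate, contacts needed = 184 / 0.78 ≈ 235.90 → 236.

236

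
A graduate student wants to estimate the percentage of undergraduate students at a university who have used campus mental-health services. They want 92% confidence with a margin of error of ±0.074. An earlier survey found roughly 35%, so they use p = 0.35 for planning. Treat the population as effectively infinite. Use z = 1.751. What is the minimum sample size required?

With p = 0.35, p(1−p) = 0.2275.
n = z²·p(1−p)/E² = 1.751² × 0.2275 / 0.074² = 3.0660 × 0.2275 / 0.005476 ≈ 127.38.
Rounding up gives n = 128.

128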